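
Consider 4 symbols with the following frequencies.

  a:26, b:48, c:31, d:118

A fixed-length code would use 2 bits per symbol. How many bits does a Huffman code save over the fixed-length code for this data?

61

Fixed-length: 2 bits × 223 symbols = 446 bits.
Huffman merges:
a(26) + c(31) → 57
b(48) + 57 → 105
105 + d(118) → 223
Huffman total = 57 + 105 + 223 = 385 bits.
Saving = 446 − 385 = 61 bits.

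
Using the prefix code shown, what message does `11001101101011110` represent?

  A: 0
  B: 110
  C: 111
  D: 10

Read left to right; each codeword is recognised as soon as it completes (prefix code):
  110→B | 0→A | 110→B | 110→B | 10→D | 111→C | 10→D
Decoded message: BABBDCD

BABBDCD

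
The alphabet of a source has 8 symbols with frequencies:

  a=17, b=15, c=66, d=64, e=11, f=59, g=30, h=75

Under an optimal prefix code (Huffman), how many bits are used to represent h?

2

Huffman merges, smallest pair first:
e(11) + b(15) → 26
a(17) + 26 → 43
g(30) + 43 → 73
f(59) + d(64) → 123
c(66) + 73 → 139
h(75) + 123 → 198
139 + 198 → 337
h's leaf is at depth 2, giving a 2-bit codeword.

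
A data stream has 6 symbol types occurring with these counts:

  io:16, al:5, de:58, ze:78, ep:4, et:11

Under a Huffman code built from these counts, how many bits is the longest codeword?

Merge the two lowest-weight nodes at each step:
merge ep(4) and al(5): 9
merge 9 and et(11): 20
merge io(16) and 20: 36
merge 36 and de(58): 94
merge ze(78) and 94: 172
The first pair merged (ep, al) ends up deepest, at depth 5.

5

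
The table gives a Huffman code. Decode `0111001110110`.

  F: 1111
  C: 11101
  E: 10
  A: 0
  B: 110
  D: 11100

Read left to right; each codeword is recognised as soon as it completes (prefix code):
  0→A | 11100→D | 11101→C | 10→E
Decoded message: ADCE

ADCE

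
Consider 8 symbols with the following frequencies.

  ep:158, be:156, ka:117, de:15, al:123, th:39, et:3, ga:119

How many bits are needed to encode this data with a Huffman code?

1951

Build the Huffman tree bottom-up:
et(3) + de(15) → 18
18 + th(39) → 57
57 + ka(117) → 174
ga(119) + al(123) → 242
be(156) + ep(158) → 314
174 + 242 → 416
314 + 416 → 730
Total encoded bits = sum of merged weights = 18 + 57 + 174 + 242 + 314 + 416 + 730 = 1951.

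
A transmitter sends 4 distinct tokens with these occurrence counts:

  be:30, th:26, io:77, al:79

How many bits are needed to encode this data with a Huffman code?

401

Merge the two smallest weights repeatedly:
merge th(26) and be(30): 56
merge 56 and io(77): 133
merge al(79) and 133: 212
Total encoded bits = sum of merged weights = 56 + 133 + 212 = 401.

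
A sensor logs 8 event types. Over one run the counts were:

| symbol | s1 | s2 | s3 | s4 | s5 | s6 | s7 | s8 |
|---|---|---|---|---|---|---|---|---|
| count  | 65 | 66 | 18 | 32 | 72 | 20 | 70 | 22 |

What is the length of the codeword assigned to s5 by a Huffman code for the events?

Build the tree from the bottom:
s3(18) + s6(20) → 38
s8(22) + s4(32) → 54
38 + 54 → 92
s1(65) + s2(66) → 131
s7(70) + s5(72) → 142
92 + 131 → 223
142 + 223 → 365
The subtree containing s5 is merged 2 times, so code length = 2.

2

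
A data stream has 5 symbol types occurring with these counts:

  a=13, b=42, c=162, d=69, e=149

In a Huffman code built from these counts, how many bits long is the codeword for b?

Build the tree from the bottom:
a(13) + b(42) → 55
55 + d(69) → 124
124 + e(149) → 273
c(162) + 273 → 435
The subtree containing b is merged 4 times, so code length = 4.

4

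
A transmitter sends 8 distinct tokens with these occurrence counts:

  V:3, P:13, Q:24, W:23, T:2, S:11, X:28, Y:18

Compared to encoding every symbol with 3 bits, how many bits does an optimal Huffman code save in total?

31

Fixed-length: 3 bits × 122 symbols = 366 bits.
Huffman merges:
combine T(2), V(3) → 5
combine 5, S(11) → 16
combine P(13), 16 → 29
combine Y(18), W(23) → 41
combine Q(24), X(28) → 52
combine 29, 41 → 70
combine 52, 70 → 122
Huffman total = 5 + 16 + 29 + 41 + 52 + 70 + 122 = 335 bits.
Saving = 366 − 335 = 31 bits.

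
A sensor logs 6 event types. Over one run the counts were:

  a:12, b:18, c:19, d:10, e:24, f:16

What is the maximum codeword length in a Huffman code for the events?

3

Merge the two lowest-weight nodes at each step:
combine d(10), a(12) → 22
combine f(16), b(18) → 34
combine c(19), 22 → 41
combine e(24), 34 → 58
combine 41, 58 → 99
The rarest symbols sit at the bottom; the longest codeword is 3 bits.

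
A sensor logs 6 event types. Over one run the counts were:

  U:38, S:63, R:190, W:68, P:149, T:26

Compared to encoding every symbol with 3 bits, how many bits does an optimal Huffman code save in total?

343

Fixed-length: 3 bits × 534 symbols = 1602 bits.
Huffman merges:
merge T(26) and U(38): 64
merge S(63) and 64: 127
merge W(68) and 127: 195
merge P(149) and R(190): 339
merge 195 and 339: 534
Huffman total = 64 + 127 + 195 + 339 + 534 = 1259 bits.
Saving = 1602 − 1259 = 343 bits.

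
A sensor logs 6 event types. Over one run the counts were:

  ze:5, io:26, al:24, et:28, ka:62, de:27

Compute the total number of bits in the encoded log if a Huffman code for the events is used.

Merge the two smallest weights repeatedly:
combine ze(5), al(24) → 29
combine io(26), de(27) → 53
combine et(28), 29 → 57
combine 53, 57 → 110
combine ka(62), 110 → 172
Total encoded bits = sum of merged weights = 29 + 53 + 57 + 110 + 172 = 421.

421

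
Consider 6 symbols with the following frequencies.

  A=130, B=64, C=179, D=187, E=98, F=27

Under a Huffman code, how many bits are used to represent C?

Build the tree from the bottom:
combine F(27), B(64) → 91
combine 91, E(98) → 189
combine A(130), C(179) → 309
combine D(187), 189 → 376
combine 309, 376 → 685
C sits 2 levels below the root, so its codeword is 2 bits.

2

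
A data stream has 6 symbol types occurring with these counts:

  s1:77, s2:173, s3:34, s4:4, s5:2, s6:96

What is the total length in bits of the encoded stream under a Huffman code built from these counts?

762

Greedily combine the two least-frequent nodes:
merge s5(2) and s4(4): 6
merge 6 and s3(34): 40
merge 40 and s1(77): 117
merge s6(96) and 117: 213
merge s2(173) and 213: 386
The encoded length is the sum of every internal node's weight: 6 + 40 + 117 + 213 + 386 = 762 bits.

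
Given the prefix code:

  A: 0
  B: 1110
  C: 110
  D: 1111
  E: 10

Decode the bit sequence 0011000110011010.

AACAACACE

Read left to right; each codeword is recognised as soon as it completes (prefix code):
  0→A | 0→A | 110→C | 0→A | 0→A | 110→C | 0→A | 110→C | 10→E
Decoded message: AACAACACE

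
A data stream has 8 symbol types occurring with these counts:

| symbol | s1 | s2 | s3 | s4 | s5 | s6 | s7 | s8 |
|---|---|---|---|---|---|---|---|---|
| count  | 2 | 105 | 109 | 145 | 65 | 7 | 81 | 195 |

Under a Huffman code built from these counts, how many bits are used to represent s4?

2

Build the tree from the bottom:
combine s1(2), s6(7) → 9
combine 9, s5(65) → 74
combine 74, s7(81) → 155
combine s2(105), s3(109) → 214
combine s4(145), 155 → 300
combine s8(195), 214 → 409
combine 300, 409 → 709
s4 sits 2 levels below the root, so its codeword is 2 bits.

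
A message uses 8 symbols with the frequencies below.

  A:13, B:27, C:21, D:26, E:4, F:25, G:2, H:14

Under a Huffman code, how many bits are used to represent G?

5

Huffman merges, smallest pair first:
G(2) + E(4) → 6
6 + A(13) → 19
H(14) + 19 → 33
C(21) + F(25) → 46
D(26) + B(27) → 53
33 + 46 → 79
53 + 79 → 132
The subtree containing G is merged 5 times, so code length = 5.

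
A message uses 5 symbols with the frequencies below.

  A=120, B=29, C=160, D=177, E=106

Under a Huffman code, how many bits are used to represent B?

Huffman merges, smallest pair first:
merge B(29) and E(106): 135
merge A(120) and 135: 255
merge C(160) and D(177): 337
merge 255 and 337: 592
The subtree containing B is merged 3 times, so code length = 3.

3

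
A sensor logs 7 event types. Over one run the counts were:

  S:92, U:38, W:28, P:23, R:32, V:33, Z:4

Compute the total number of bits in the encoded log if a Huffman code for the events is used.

Build the Huffman tree bottom-up:
combine Z(4), P(23) → 27
combine 27, W(28) → 55
combine R(32), V(33) → 65
combine U(38), 55 → 93
combine 65, S(92) → 157
combine 93, 157 → 250
Total encoded bits = sum of merged weights = 27 + 55 + 65 + 93 + 157 + 250 = 647.

647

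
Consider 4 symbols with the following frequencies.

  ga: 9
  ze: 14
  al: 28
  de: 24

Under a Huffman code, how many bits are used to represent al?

1

Build the tree from the bottom:
merge ga(9) and ze(14): 23
merge 23 and de(24): 47
merge al(28) and 47: 75
al is merged only at the final step, so code length = 1.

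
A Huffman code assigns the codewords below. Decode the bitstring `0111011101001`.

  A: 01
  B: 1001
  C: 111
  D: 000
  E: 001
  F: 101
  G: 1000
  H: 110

Read left to right; each codeword is recognised as soon as it completes (prefix code):
  01→A | 110→H | 111→C | 01→A | 001→E
Decoded message: AHCAE

AHCAE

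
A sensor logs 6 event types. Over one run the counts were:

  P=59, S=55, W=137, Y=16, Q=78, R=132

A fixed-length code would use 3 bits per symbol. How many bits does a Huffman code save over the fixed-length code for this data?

276

Fixed-length: 3 bits × 477 symbols = 1431 bits.
Huffman merges:
Y(16) + S(55) → 71
P(59) + 71 → 130
Q(78) + 130 → 208
R(132) + W(137) → 269
208 + 269 → 477
Huffman total = 71 + 130 + 208 + 269 + 477 = 1155 bits.
Saving = 1431 − 1155 = 276 bits.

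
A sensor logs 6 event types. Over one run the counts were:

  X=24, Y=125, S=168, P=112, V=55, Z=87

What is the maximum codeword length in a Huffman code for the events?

4

Merge the two lowest-weight nodes at each step:
combine X(24), V(55) → 79
combine 79, Z(87) → 166
combine P(112), Y(125) → 237
combine 166, S(168) → 334
combine 237, 334 → 571
The first pair merged (X, V) ends up deepest, at depth 4.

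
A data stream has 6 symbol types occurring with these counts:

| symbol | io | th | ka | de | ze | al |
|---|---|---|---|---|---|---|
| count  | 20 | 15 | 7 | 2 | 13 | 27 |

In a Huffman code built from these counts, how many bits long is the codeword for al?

Huffman merges, smallest pair first:
de(2) + ka(7) → 9
9 + ze(13) → 22
th(15) + io(20) → 35
22 + al(27) → 49
35 + 49 → 84
al's leaf is at depth 2, giving a 2-bit codeword.

2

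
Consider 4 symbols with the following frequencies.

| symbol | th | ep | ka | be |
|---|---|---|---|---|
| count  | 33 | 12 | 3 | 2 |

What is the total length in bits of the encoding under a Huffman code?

Build the Huffman tree bottom-up:
be(2) + ka(3) → 5
5 + ep(12) → 17
17 + th(33) → 50
Total encoded bits = sum of merged weights = 5 + 17 + 50 = 72.

72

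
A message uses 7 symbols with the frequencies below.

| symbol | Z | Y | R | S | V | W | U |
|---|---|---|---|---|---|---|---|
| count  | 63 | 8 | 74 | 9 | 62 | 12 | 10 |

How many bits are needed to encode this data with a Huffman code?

554

Build the Huffman tree bottom-up:
combine Y(8), S(9) → 17
combine U(10), W(12) → 22
combine 17, 22 → 39
combine 39, V(62) → 101
combine Z(63), R(74) → 137
combine 101, 137 → 238
Each symbol's bit-cost is frequency × depth; summing gives 554 bits (equivalently 17 + 22 + 39 + 101 + 137 + 238).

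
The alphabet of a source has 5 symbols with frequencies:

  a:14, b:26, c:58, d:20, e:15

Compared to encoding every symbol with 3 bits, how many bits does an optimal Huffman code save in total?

116

Fixed-length: 3 bits × 133 symbols = 399 bits.
Huffman merges:
a(14) + e(15) → 29
d(20) + b(26) → 46
29 + 46 → 75
c(58) + 75 → 133
Huffman total = 29 + 46 + 75 + 133 = 283 bits.
Saving = 399 − 283 = 116 bits.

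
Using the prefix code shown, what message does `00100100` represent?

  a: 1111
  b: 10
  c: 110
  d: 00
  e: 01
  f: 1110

Read left to right; each codeword is recognised as soon as it completes (prefix code):
  00→d | 10→b | 01→e | 00→d
Decoded message: dbed

dbed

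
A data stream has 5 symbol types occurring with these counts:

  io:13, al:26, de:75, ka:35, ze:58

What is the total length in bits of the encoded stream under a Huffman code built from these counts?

Merge the two smallest weights repeatedly:
io(13) + al(26) → 39
ka(35) + 39 → 74
ze(58) + 74 → 132
de(75) + 132 → 207
Total encoded bits = sum of merged weights = 39 + 74 + 132 + 207 = 452.

452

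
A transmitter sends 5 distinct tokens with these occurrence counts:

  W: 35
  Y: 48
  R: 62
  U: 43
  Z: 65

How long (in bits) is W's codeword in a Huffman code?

3

Repeatedly merge the two smallest:
combine W(35), U(43) → 78
combine Y(48), R(62) → 110
combine Z(65), 78 → 143
combine 110, 143 → 253
W sits 3 levels below the root, so its codeword is 3 bits.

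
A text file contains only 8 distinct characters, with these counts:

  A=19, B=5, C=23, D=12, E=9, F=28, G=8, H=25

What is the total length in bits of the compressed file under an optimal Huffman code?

368

Greedily combine the two least-frequent nodes:
B(5) + G(8) → 13
E(9) + D(12) → 21
13 + A(19) → 32
21 + C(23) → 44
H(25) + F(28) → 53
32 + 44 → 76
53 + 76 → 129
The encoded length is the sum of every internal node's weight: 13 + 21 + 32 + 44 + 53 + 76 + 129 = 368 bits.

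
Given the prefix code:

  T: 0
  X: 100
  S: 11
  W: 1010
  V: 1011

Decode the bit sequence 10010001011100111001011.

XXTVXSXV

Read left to right; each codeword is recognised as soon as it completes (prefix code):
  100→X | 100→X | 0→T | 1011→V | 100→X | 11→S | 100→X | 1011→V
Decoded message: XXTVXSXV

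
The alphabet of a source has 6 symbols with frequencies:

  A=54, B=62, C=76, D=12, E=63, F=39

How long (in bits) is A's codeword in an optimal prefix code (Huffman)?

3

Repeatedly merge the two smallest:
merge D(12) and F(39): 51
merge 51 and A(54): 105
merge B(62) and E(63): 125
merge C(76) and 105: 181
merge 125 and 181: 306
A sits 3 levels below the root, so its codeword is 3 bits.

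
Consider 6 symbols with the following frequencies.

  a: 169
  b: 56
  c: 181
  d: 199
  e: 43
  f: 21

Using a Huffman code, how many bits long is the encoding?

1522

Greedily combine the two least-frequent nodes:
merge f(21) and e(43): 64
merge b(56) and 64: 120
merge 120 and a(169): 289
merge c(181) and d(199): 380
merge 289 and 380: 669
Each symbol's bit-cost is frequency × depth; summing gives 1522 bits (equivalently 64 + 120 + 289 + 380 + 669).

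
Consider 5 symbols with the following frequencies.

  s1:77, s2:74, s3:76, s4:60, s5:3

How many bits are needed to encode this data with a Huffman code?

643

Greedily combine the two least-frequent nodes:
s5(3) + s4(60) → 63
63 + s2(74) → 137
s3(76) + s1(77) → 153
137 + 153 → 290
Each symbol's bit-cost is frequency × depth; summing gives 643 bits (equivalently 63 + 137 + 153 + 290).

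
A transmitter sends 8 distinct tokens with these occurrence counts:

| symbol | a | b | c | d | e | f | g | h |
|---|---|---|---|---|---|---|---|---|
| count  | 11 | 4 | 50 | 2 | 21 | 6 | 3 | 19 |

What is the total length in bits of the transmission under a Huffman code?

277

Build the Huffman tree bottom-up:
d(2) + g(3) → 5
b(4) + 5 → 9
f(6) + 9 → 15
a(11) + 15 → 26
h(19) + e(21) → 40
26 + 40 → 66
c(50) + 66 → 116
The encoded length is the sum of every internal node's weight: 5 + 9 + 15 + 26 + 40 + 66 + 116 = 277 bits.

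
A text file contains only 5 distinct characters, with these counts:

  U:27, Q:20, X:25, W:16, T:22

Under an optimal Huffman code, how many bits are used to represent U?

2

Repeatedly merge the two smallest:
combine W(16), Q(20) → 36
combine T(22), X(25) → 47
combine U(27), 36 → 63
combine 47, 63 → 110
U sits 2 levels below the root, so its codeword is 2 bits.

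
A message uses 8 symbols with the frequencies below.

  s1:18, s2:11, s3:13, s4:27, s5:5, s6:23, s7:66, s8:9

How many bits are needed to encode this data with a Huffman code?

Build the Huffman tree bottom-up:
combine s5(5), s8(9) → 14
combine s2(11), s3(13) → 24
combine 14, s1(18) → 32
combine s6(23), 24 → 47
combine s4(27), 32 → 59
combine 47, 59 → 106
combine s7(66), 106 → 172
Each symbol's bit-cost is frequency × depth; summing gives 454 bits (equivalently 14 + 24 + 32 + 47 + 59 + 106 + 172).

454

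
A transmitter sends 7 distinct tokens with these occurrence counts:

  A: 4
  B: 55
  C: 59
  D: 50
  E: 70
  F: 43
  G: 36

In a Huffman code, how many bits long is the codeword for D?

Huffman merges, smallest pair first:
combine A(4), G(36) → 40
combine 40, F(43) → 83
combine D(50), B(55) → 105
combine C(59), E(70) → 129
combine 83, 105 → 188
combine 129, 188 → 317
D sits 3 levels below the root, so its codeword is 3 bits.

3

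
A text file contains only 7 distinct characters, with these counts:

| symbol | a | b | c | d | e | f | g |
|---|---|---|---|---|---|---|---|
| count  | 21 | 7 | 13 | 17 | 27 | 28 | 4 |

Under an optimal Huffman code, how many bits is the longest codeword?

4

Merge the two lowest-weight nodes at each step:
combine g(4), b(7) → 11
combine 11, c(13) → 24
combine d(17), a(21) → 38
combine 24, e(27) → 51
combine f(28), 38 → 66
combine 51, 66 → 117
Maximum depth reached is 4.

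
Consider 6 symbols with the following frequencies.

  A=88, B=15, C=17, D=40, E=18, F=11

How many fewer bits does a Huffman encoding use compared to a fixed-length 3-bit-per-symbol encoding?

155

Fixed-length: 3 bits × 189 symbols = 567 bits.
Huffman merges:
merge F(11) and B(15): 26
merge C(17) and E(18): 35
merge 26 and 35: 61
merge D(40) and 61: 101
merge A(88) and 101: 189
Huffman total = 26 + 35 + 61 + 101 + 189 = 412 bits.
Saving = 567 − 412 = 155 bits.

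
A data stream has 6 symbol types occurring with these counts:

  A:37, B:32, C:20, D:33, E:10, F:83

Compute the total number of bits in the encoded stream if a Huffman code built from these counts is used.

Greedily combine the two least-frequent nodes:
combine E(10), C(20) → 30
combine 30, B(32) → 62
combine D(33), A(37) → 70
combine 62, 70 → 132
combine F(83), 132 → 215
Total encoded bits = sum of merged weights = 30 + 62 + 70 + 132 + 215 = 509.

509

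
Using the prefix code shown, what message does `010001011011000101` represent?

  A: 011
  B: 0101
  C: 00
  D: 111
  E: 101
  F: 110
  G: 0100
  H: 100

GBEHB

Read left to right; each codeword is recognised as soon as it completes (prefix code):
  0100→G | 0101→B | 101→E | 100→H | 0101→B
Decoded message: GBEHB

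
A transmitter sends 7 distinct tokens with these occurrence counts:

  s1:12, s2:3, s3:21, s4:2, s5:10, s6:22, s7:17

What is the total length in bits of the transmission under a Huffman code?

221

Merge the two smallest weights repeatedly:
combine s4(2), s2(3) → 5
combine 5, s5(10) → 15
combine s1(12), 15 → 27
combine s7(17), s3(21) → 38
combine s6(22), 27 → 49
combine 38, 49 → 87
The encoded length is the sum of every internal node's weight: 5 + 15 + 27 + 38 + 49 + 87 = 221 bits.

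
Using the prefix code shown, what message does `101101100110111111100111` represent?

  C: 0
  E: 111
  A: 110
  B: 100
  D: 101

DDBAEEBE

Read left to right; each codeword is recognised as soon as it completes (prefix code):
  101→D | 101→D | 100→B | 110→A | 111→E | 111→E | 100→B | 111→E
Decoded message: DDBAEEBE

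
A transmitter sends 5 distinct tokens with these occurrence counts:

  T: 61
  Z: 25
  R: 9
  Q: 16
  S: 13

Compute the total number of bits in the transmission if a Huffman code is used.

247

Merge the two smallest weights repeatedly:
merge R(9) and S(13): 22
merge Q(16) and 22: 38
merge Z(25) and 38: 63
merge T(61) and 63: 124
Total encoded bits = sum of merged weights = 22 + 38 + 63 + 124 = 247.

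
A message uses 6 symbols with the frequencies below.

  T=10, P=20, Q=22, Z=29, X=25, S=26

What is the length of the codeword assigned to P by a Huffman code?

3

Repeatedly merge the two smallest:
combine T(10), P(20) → 30
combine Q(22), X(25) → 47
combine S(26), Z(29) → 55
combine 30, 47 → 77
combine 55, 77 → 132
P sits 3 levels below the root, so its codeword is 3 bits.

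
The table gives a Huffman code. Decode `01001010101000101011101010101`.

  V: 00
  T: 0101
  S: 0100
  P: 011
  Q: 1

SQTSTPQTT

Read left to right; each codeword is recognised as soon as it completes (prefix code):
  0100→S | 1→Q | 0101→T | 0100→S | 0101→T | 011→P | 1→Q | 0101→T | 0101→T
Decoded message: SQTSTPQTT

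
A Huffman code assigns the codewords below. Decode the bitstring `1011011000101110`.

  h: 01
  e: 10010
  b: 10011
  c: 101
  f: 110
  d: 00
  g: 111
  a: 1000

ccacf

Read left to right; each codeword is recognised as soon as it completes (prefix code):
  101→c | 101→c | 1000→a | 101→c | 110→f
Decoded message: ccacf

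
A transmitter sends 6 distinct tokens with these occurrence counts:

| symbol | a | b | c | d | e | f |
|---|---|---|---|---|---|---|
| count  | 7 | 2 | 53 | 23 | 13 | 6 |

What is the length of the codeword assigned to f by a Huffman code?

Repeatedly merge the two smallest:
combine b(2), f(6) → 8
combine a(7), 8 → 15
combine e(13), 15 → 28
combine d(23), 28 → 51
combine 51, c(53) → 104
f's leaf is at depth 5, giving a 5-bit codeword.

5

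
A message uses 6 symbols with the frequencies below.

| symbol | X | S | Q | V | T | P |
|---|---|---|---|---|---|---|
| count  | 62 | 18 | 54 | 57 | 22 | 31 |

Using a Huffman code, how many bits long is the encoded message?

Merge the two smallest weights repeatedly:
combine S(18), T(22) → 40
combine P(31), 40 → 71
combine Q(54), V(57) → 111
combine X(62), 71 → 133
combine 111, 133 → 244
Total encoded bits = sum of merged weights = 40 + 71 + 111 + 133 + 244 = 599.

599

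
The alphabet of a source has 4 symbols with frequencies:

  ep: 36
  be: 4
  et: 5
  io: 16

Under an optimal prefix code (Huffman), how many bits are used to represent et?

Huffman merges, smallest pair first:
be(4) + et(5) → 9
9 + io(16) → 25
25 + ep(36) → 61
et sits 3 levels below the root, so its codeword is 3 bits.

3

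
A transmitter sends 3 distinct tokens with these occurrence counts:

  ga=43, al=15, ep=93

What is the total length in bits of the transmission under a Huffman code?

209

Greedily combine the two least-frequent nodes:
al(15) + ga(43) → 58
58 + ep(93) → 151
Total encoded bits = sum of merged weights = 58 + 151 = 209.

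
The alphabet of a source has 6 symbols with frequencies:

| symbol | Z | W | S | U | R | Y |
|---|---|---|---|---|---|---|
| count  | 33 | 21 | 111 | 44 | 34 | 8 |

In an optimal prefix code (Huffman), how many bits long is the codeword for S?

1

Repeatedly merge the two smallest:
combine Y(8), W(21) → 29
combine 29, Z(33) → 62
combine R(34), U(44) → 78
combine 62, 78 → 140
combine S(111), 140 → 251
S is a child of the root — depth 1, so its codeword is a single bit.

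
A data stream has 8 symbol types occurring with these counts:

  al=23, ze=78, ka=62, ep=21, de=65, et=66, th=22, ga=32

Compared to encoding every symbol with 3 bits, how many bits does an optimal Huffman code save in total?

46

Fixed-length: 3 bits × 369 symbols = 1107 bits.
Huffman merges:
combine ep(21), th(22) → 43
combine al(23), ga(32) → 55
combine 43, 55 → 98
combine ka(62), de(65) → 127
combine et(66), ze(78) → 144
combine 98, 127 → 225
combine 144, 225 → 369
Huffman total = 43 + 55 + 98 + 127 + 144 + 225 + 369 = 1061 bits.
Saving = 1107 − 1061 = 46 bits.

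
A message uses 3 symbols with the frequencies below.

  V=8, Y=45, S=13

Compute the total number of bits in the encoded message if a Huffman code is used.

87

Greedily combine the two least-frequent nodes:
merge V(8) and S(13): 21
merge 21 and Y(45): 66
Total encoded bits = sum of merged weights = 21 + 66 = 87.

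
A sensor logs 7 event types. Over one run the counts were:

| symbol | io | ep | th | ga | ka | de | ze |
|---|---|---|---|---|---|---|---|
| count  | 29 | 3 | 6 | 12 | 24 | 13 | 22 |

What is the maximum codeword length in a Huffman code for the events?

Merge the two lowest-weight nodes at each step:
combine ep(3), th(6) → 9
combine 9, ga(12) → 21
combine de(13), 21 → 34
combine ze(22), ka(24) → 46
combine io(29), 34 → 63
combine 46, 63 → 109
The first pair merged (ep, th) ends up deepest, at depth 5.

5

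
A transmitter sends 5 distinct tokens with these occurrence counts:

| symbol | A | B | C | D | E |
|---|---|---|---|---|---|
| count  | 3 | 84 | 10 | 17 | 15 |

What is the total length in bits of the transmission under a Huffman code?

215

Greedily combine the two least-frequent nodes:
A(3) + C(10) → 13
13 + E(15) → 28
D(17) + 28 → 45
45 + B(84) → 129
The encoded length is the sum of every internal node's weight: 13 + 28 + 45 + 129 = 215 bits.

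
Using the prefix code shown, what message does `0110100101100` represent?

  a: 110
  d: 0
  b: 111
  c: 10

Read left to right; each codeword is recognised as soon as it completes (prefix code):
  0→d | 110→a | 10→c | 0→d | 10→c | 110→a | 0→d
Decoded message: dacdcad

dacdcad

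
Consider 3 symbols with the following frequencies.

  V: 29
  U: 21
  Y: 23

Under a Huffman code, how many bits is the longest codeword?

2

Merge the two lowest-weight nodes at each step:
merge U(21) and Y(23): 44
merge V(29) and 44: 73
The rarest symbols sit at the bottom; the longest codeword is 2 bits.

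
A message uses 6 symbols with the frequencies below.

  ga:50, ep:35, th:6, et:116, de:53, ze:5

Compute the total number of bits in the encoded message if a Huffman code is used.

567

Build the Huffman tree bottom-up:
combine ze(5), th(6) → 11
combine 11, ep(35) → 46
combine 46, ga(50) → 96
combine de(53), 96 → 149
combine et(116), 149 → 265
Total encoded bits = sum of merged weights = 11 + 46 + 96 + 149 + 265 = 567.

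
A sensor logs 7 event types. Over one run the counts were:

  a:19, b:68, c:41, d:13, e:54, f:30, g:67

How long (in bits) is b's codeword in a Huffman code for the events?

Repeatedly merge the two smallest:
merge d(13) and a(19): 32
merge f(30) and 32: 62
merge c(41) and e(54): 95
merge 62 and g(67): 129
merge b(68) and 95: 163
merge 129 and 163: 292
b sits 2 levels below the root, so its codeword is 2 bits.

2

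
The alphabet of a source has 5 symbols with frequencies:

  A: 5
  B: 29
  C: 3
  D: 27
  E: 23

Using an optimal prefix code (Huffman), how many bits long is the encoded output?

Build the Huffman tree bottom-up:
C(3) + A(5) → 8
8 + E(23) → 31
D(27) + B(29) → 56
31 + 56 → 87
The encoded length is the sum of every internal node's weight: 8 + 31 + 56 + 87 = 182 bits.

182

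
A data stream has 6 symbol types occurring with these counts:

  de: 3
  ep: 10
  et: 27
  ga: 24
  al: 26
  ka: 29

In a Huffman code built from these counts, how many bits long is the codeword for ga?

3

Huffman merges, smallest pair first:
de(3) + ep(10) → 13
13 + ga(24) → 37
al(26) + et(27) → 53
ka(29) + 37 → 66
53 + 66 → 119
The subtree containing ga is merged 3 times, so code length = 3.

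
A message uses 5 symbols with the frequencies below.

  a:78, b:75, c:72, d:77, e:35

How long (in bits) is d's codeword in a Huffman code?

Repeatedly merge the two smallest:
e(35) + c(72) → 107
b(75) + d(77) → 152
a(78) + 107 → 185
152 + 185 → 337
d sits 2 levels below the root, so its codeword is 2 bits.

2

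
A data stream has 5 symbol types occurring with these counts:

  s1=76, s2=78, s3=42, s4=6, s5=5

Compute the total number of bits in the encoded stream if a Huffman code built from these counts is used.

Greedily combine the two least-frequent nodes:
merge s5(5) and s4(6): 11
merge 11 and s3(42): 53
merge 53 and s1(76): 129
merge s2(78) and 129: 207
Each symbol's bit-cost is frequency × depth; summing gives 400 bits (equivalently 11 + 53 + 129 + 207).

400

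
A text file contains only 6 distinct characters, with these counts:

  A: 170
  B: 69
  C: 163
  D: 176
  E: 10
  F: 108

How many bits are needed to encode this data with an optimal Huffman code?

Merge the two smallest weights repeatedly:
E(10) + B(69) → 79
79 + F(108) → 187
C(163) + A(170) → 333
D(176) + 187 → 363
333 + 363 → 696
Each symbol's bit-cost is frequency × depth; summing gives 1658 bits (equivalently 79 + 187 + 333 + 363 + 696).

1658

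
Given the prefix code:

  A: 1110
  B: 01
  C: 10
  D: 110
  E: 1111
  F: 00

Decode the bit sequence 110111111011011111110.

DEDDEA

Read left to right; each codeword is recognised as soon as it completes (prefix code):
  110→D | 1111→E | 110→D | 110→D | 1111→E | 1110→A
Decoded message: DEDDEA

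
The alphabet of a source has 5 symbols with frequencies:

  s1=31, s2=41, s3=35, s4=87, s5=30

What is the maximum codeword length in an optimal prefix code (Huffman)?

3

Merge the two lowest-weight nodes at each step:
s5(30) + s1(31) → 61
s3(35) + s2(41) → 76
61 + 76 → 137
s4(87) + 137 → 224
The rarest symbols sit at the bottom; the longest codeword is 3 bits.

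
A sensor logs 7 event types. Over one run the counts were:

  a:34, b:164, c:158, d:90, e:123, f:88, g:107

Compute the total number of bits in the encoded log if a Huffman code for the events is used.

Merge the two smallest weights repeatedly:
merge a(34) and f(88): 122
merge d(90) and g(107): 197
merge 122 and e(123): 245
merge c(158) and b(164): 322
merge 197 and 245: 442
merge 322 and 442: 764
Each symbol's bit-cost is frequency × depth; summing gives 2092 bits (equivalently 122 + 197 + 245 + 322 + 442 + 764).

2092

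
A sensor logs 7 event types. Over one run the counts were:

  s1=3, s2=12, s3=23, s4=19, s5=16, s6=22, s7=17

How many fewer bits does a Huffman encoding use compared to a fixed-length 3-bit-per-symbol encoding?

Fixed-length: 3 bits × 112 symbols = 336 bits.
Huffman merges:
merge s1(3) and s2(12): 15
merge 15 and s5(16): 31
merge s7(17) and s4(19): 36
merge s6(22) and s3(23): 45
merge 31 and 36: 67
merge 45 and 67: 112
Huffman total = 15 + 31 + 36 + 45 + 67 + 112 = 306 bits.
Saving = 336 − 306 = 30 bits.

30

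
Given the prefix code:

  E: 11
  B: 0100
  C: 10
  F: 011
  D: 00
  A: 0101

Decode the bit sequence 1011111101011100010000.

CEEEAEDBD

Read left to right; each codeword is recognised as soon as it completes (prefix code):
  10→C | 11→E | 11→E | 11→E | 0101→A | 11→E | 00→D | 0100→B | 00→D
Decoded message: CEEEAEDBD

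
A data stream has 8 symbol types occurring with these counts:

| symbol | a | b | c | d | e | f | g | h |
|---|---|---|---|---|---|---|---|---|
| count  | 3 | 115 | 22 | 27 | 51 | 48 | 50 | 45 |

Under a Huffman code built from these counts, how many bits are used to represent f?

Huffman merges, smallest pair first:
a(3) + c(22) → 25
25 + d(27) → 52
h(45) + f(48) → 93
g(50) + e(51) → 101
52 + 93 → 145
101 + b(115) → 216
145 + 216 → 361
f sits 3 levels below the root, so its codeword is 3 bits.

3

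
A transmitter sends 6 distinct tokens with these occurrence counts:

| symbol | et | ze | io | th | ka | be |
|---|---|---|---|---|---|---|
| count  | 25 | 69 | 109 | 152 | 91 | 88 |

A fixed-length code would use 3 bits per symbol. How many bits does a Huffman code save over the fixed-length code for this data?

261

Fixed-length: 3 bits × 534 symbols = 1602 bits.
Huffman merges:
et(25) + ze(69) → 94
be(88) + ka(91) → 179
94 + io(109) → 203
th(152) + 179 → 331
203 + 331 → 534
Huffman total = 94 + 179 + 203 + 331 + 534 = 1341 bits.
Saving = 1602 − 1341 = 261 bits.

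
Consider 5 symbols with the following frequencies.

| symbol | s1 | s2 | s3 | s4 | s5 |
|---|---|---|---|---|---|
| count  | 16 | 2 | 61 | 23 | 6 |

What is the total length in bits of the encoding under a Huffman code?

187

Build the Huffman tree bottom-up:
merge s2(2) and s5(6): 8
merge 8 and s1(16): 24
merge s4(23) and 24: 47
merge 47 and s3(61): 108
Total encoded bits = sum of merged weights = 8 + 24 + 47 + 108 = 187.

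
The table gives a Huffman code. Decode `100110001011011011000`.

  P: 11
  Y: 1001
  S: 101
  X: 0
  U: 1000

Read left to right; each codeword is recognised as soon as it completes (prefix code):
  1001→Y | 1000→U | 101→S | 101→S | 101→S | 1000→U
Decoded message: YUSSSU

YUSSSU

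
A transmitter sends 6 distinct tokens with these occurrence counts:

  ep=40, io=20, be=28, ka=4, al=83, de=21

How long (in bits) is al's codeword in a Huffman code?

1

Repeatedly merge the two smallest:
combine ka(4), io(20) → 24
combine de(21), 24 → 45
combine be(28), ep(40) → 68
combine 45, 68 → 113
combine al(83), 113 → 196
al is merged only at the final step, so code length = 1.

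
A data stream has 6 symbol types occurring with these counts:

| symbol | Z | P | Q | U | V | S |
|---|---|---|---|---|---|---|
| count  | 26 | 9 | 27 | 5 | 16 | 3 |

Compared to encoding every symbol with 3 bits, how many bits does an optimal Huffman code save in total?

61

Fixed-length: 3 bits × 86 symbols = 258 bits.
Huffman merges:
combine S(3), U(5) → 8
combine 8, P(9) → 17
combine V(16), 17 → 33
combine Z(26), Q(27) → 53
combine 33, 53 → 86
Huffman total = 8 + 17 + 33 + 53 + 86 = 197 bits.
Saving = 258 − 197 = 61 bits.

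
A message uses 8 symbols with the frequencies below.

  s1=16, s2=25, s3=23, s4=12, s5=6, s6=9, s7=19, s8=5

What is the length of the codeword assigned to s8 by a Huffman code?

5

Build the tree from the bottom:
combine s8(5), s5(6) → 11
combine s6(9), 11 → 20
combine s4(12), s1(16) → 28
combine s7(19), 20 → 39
combine s3(23), s2(25) → 48
combine 28, 39 → 67
combine 48, 67 → 115
s8's leaf is at depth 5, giving a 5-bit codeword.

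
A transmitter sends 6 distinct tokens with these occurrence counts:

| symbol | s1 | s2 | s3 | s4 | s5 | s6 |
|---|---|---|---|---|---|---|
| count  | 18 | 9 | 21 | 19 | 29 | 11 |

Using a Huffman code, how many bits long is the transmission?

Merge the two smallest weights repeatedly:
s2(9) + s6(11) → 20
s1(18) + s4(19) → 37
20 + s3(21) → 41
s5(29) + 37 → 66
41 + 66 → 107
The encoded length is the sum of every internal node's weight: 20 + 37 + 41 + 66 + 107 = 271 bits.

271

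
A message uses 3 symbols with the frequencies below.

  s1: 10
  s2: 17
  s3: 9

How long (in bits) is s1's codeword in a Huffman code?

Build the tree from the bottom:
merge s3(9) and s1(10): 19
merge s2(17) and 19: 36
s1's leaf is at depth 2, giving a 2-bit codeword.

2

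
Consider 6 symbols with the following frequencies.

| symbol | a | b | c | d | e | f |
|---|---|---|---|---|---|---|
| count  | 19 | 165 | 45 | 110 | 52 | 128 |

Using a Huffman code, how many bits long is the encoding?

Greedily combine the two least-frequent nodes:
combine a(19), c(45) → 64
combine e(52), 64 → 116
combine d(110), 116 → 226
combine f(128), b(165) → 293
combine 226, 293 → 519
The encoded length is the sum of every internal node's weight: 64 + 116 + 226 + 293 + 519 = 1218 bits.

1218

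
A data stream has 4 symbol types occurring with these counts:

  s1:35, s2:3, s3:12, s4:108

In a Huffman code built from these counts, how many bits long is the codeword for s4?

1

Huffman merges, smallest pair first:
merge s2(3) and s3(12): 15
merge 15 and s1(35): 50
merge 50 and s4(108): 158
s4 is a child of the root — depth 1, so its codeword is a single bit.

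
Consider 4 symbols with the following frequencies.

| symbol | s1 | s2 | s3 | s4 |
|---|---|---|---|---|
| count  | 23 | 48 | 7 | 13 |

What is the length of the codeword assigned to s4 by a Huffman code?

3

Repeatedly merge the two smallest:
s3(7) + s4(13) → 20
20 + s1(23) → 43
43 + s2(48) → 91
s4 sits 3 levels below the root, so its codeword is 3 bits.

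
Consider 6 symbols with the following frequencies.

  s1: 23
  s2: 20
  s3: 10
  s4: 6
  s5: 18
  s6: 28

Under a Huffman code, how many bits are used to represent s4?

Repeatedly merge the two smallest:
combine s4(6), s3(10) → 16
combine 16, s5(18) → 34
combine s2(20), s1(23) → 43
combine s6(28), 34 → 62
combine 43, 62 → 105
s4 sits 4 levels below the root, so its codeword is 4 bits.

4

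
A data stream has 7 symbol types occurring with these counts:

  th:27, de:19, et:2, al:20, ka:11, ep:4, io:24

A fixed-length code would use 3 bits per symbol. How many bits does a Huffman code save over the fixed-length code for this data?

48

Fixed-length: 3 bits × 107 symbols = 321 bits.
Huffman merges:
merge et(2) and ep(4): 6
merge 6 and ka(11): 17
merge 17 and de(19): 36
merge al(20) and io(24): 44
merge th(27) and 36: 63
merge 44 and 63: 107
Huffman total = 6 + 17 + 36 + 44 + 63 + 107 = 273 bits.
Saving = 321 − 273 = 48 bits.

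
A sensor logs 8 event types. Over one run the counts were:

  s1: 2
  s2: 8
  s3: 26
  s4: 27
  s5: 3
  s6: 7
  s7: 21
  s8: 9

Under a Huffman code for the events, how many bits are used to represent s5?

5

Repeatedly merge the two smallest:
s1(2) + s5(3) → 5
5 + s6(7) → 12
s2(8) + s8(9) → 17
12 + 17 → 29
s7(21) + s3(26) → 47
s4(27) + 29 → 56
47 + 56 → 103
The subtree containing s5 is merged 5 times, so code length = 5.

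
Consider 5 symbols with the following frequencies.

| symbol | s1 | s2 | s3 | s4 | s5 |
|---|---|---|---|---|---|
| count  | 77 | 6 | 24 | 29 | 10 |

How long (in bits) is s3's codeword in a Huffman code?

3

Build the tree from the bottom:
combine s2(6), s5(10) → 16
combine 16, s3(24) → 40
combine s4(29), 40 → 69
combine 69, s1(77) → 146
s3 sits 3 levels below the root, so its codeword is 3 bits.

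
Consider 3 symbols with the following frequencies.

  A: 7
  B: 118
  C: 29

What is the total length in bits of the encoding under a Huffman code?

Merge the two smallest weights repeatedly:
merge A(7) and C(29): 36
merge 36 and B(118): 154
The encoded length is the sum of every internal node's weight: 36 + 154 = 190 bits.

190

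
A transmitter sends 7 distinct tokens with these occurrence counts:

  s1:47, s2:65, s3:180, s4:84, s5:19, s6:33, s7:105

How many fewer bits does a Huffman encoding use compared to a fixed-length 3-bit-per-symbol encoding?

Fixed-length: 3 bits × 533 symbols = 1599 bits.
Huffman merges:
merge s5(19) and s6(33): 52
merge s1(47) and 52: 99
merge s2(65) and s4(84): 149
merge 99 and s7(105): 204
merge 149 and s3(180): 329
merge 204 and 329: 533
Huffman total = 52 + 99 + 149 + 204 + 329 + 533 = 1366 bits.
Saving = 1599 − 1366 = 233 bits.

233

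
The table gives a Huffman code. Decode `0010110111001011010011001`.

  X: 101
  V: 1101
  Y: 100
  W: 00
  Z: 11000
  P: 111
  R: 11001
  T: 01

Read left to right; each codeword is recognised as soon as it completes (prefix code):
  00→W | 101→X | 101→X | 11001→R | 01→T | 101→X | 00→W | 11001→R
Decoded message: WXXRTXWR

WXXRTXWR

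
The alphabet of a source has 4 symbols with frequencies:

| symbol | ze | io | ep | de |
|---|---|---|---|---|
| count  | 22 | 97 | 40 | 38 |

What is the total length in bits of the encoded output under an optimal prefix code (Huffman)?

Build the Huffman tree bottom-up:
merge ze(22) and de(38): 60
merge ep(40) and 60: 100
merge io(97) and 100: 197
The encoded length is the sum of every internal node's weight: 60 + 100 + 197 = 357 bits.

357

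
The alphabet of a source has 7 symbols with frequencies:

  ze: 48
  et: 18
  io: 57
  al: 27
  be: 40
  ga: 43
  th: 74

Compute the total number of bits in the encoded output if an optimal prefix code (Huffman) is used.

Merge the two smallest weights repeatedly:
combine et(18), al(27) → 45
combine be(40), ga(43) → 83
combine 45, ze(48) → 93
combine io(57), th(74) → 131
combine 83, 93 → 176
combine 131, 176 → 307
Total encoded bits = sum of merged weights = 45 + 83 + 93 + 131 + 176 + 307 = 835.

835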